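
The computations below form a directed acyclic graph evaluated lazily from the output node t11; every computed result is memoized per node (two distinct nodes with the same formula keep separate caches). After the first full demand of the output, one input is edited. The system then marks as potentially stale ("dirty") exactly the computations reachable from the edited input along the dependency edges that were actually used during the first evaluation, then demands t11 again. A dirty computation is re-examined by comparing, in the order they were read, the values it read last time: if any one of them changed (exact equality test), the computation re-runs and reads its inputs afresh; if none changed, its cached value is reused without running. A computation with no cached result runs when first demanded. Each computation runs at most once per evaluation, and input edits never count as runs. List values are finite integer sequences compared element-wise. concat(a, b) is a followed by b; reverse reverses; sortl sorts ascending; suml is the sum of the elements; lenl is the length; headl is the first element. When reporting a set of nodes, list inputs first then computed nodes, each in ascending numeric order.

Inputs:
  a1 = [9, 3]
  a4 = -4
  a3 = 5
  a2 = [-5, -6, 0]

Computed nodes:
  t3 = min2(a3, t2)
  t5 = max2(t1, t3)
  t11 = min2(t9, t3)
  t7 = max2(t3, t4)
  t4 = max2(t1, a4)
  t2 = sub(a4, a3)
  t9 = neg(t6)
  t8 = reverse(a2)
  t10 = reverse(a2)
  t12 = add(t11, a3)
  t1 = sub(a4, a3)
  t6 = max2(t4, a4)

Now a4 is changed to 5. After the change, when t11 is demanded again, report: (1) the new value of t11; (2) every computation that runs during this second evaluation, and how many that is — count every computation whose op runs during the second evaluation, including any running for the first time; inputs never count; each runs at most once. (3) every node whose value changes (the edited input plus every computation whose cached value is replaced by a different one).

First demand of the output computes:
  t1 = sub(-4, 5) = -9
  t2 = sub(-4, 5) = -9
  t3 = min2(5, -9) = -9
  t4 = max2(-9, -4) = -4
  t6 = max2(-4, -4) = -4
  t9 = neg(-4) = 4
  t11 = min2(4, -9) = -9

After the edit, cleaning proceeds:
  t1: a read changed (a4 -4->5) — executes, giving 0.
  t2: a read changed (a4 -4->5) — executes, giving 0.
  t3: a read changed (t2 -9->0) — executes, giving 0.
  t4: a read changed (t1 -9->0; a4 -4->5) — executes, giving 5.
  t6: a read changed (t4 -4->5; a4 -4->5) — executes, giving 5.
  t9: a read changed (t6 -4->5) — executes, giving -5.
  t11: a read changed (t9 4->-5; t3 -9->0) — executes, giving -5.

Demanding t11 again yields -5.
7 computations run: t1, t2, t3, t4, t6, t9, t11.
The nodes whose values change: a4, t1, t2, t3, t4, t6, t9, t11.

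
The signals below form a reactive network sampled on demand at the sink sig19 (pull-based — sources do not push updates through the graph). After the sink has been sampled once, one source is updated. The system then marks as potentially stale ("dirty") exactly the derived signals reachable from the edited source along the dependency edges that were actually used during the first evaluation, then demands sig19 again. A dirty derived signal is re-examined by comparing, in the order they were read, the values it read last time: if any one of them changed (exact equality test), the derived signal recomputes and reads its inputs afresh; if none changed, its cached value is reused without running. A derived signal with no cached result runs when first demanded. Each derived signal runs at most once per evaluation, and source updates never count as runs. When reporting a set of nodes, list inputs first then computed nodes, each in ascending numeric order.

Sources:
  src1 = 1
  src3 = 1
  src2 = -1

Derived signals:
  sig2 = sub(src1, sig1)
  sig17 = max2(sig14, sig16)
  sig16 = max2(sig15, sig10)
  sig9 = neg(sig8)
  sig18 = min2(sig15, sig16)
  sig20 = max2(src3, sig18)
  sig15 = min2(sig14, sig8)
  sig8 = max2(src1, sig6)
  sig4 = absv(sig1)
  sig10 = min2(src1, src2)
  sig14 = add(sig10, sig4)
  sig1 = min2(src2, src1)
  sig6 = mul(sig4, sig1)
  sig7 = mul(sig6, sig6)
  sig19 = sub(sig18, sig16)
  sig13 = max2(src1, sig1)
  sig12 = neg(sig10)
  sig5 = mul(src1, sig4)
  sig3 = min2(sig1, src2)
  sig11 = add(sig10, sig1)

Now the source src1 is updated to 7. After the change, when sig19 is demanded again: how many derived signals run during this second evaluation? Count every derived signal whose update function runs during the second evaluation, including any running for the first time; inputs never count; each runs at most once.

Run set: sig1, sig8, sig10, sig15 (4 run).
The important point: at sig4 every value read last time is unchanged, so the dirty flag clears without a run.

Initial pass — values computed on the first demand:
  sig1 = min2(-1, 1) = -1
  sig4 = absv(-1) = 1
  sig6 = mul(1, -1) = -1
  sig8 = max2(1, -1) = 1
  sig10 = min2(1, -1) = -1
  sig14 = add(-1, 1) = 0
  sig15 = min2(0, 1) = 0
  sig16 = max2(0, -1) = 0
  sig18 = min2(0, 0) = 0
  sig19 = sub(0, 0) = 0

Second demand — change propagation:
  sig1: re-runs because src1 1->7; new result -1 (unchanged).
  sig4: re-examined; everything it read last time is the same (sig1 unchanged) — cache 1 kept, no run.
  sig6: re-examined; everything it read last time is the same (sig4 unchanged, sig1 unchanged) — cache -1 kept, no run.
  sig8: re-runs because src1 1->7; new result 7.
  sig10: re-runs because src1 1->7; new result -1 (unchanged).
  sig14: re-examined; everything it read last time is the same (sig10 unchanged, sig4 unchanged) — cache 0 kept, no run.
  sig15: re-runs because sig8 1->7; new result 0 (unchanged).
  sig16: re-examined; everything it read last time is the same (sig15 unchanged, sig10 unchanged) — cache 0 kept, no run.
  sig18: re-examined; everything it read last time is the same (sig15 unchanged, sig16 unchanged) — cache 0 kept, no run.
  sig19: re-examined; everything it read last time is the same (sig18 unchanged, sig16 unchanged) — cache 0 kept, no run.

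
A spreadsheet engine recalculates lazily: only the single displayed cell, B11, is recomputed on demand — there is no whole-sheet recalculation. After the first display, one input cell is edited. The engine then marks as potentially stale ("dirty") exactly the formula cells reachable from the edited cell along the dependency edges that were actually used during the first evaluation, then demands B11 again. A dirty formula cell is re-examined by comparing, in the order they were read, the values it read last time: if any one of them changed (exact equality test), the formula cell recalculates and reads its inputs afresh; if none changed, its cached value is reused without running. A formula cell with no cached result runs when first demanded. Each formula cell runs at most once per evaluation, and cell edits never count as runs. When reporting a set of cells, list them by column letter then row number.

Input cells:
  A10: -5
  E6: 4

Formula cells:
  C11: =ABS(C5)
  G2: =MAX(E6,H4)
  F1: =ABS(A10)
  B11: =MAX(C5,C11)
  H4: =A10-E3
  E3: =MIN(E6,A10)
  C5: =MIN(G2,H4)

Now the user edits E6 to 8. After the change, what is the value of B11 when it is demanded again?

New value of B11: 0.
Key observation: the cutoff stops propagation at H4 — its inputs' values are unchanged, so it reuses its cache.

First evaluation (everything demanded from the output):
  E3 = MIN(4, -5) = -5
  H4 = -5 - -5 = 0
  G2 = MAX(4, 0) = 4
  C5 = MIN(4, 0) = 0
  C11 = ABS(0) = 0
  B11 = MAX(0, 0) = 0

Propagation after the edit:
  E3: runs — E6 4->8; result -5 (same value as before).
  H4: checked — values it read are unchanged (A10 unchanged, E3 unchanged); reused cached 0 without running.
  G2: runs — E6 4->8; result 8.
  C5: runs — G2 4->8; result 0 (same value as before).
  C11: checked — values it read are unchanged (C5 unchanged); reused cached 0 without running.
  B11: checked — values it read are unchanged (C5 unchanged, C11 unchanged); reused cached 0 without running.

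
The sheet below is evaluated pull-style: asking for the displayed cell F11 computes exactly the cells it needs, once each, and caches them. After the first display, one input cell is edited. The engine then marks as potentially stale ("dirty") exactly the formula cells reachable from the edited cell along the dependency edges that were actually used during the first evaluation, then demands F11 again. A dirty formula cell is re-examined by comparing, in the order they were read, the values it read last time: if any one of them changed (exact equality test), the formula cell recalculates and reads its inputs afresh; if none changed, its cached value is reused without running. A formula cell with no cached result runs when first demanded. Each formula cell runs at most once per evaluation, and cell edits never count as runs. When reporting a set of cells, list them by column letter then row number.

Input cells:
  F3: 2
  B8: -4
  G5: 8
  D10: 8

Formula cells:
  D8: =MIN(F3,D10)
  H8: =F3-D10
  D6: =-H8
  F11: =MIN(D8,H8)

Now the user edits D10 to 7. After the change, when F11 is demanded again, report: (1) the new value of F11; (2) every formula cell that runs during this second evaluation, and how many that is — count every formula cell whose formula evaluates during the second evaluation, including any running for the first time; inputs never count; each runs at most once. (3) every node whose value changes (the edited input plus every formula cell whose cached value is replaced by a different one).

Demanding F11 again yields -5.
3 formula cells run: D8, F11, H8.
The nodes whose values change: D10, F11, H8.

First demand of the output computes:
  D8 = MIN(2, 8) = 2
  H8 = 2 - 8 = -6
  F11 = MIN(2, -6) = -6

After the edit, cleaning proceeds:
  D8: a read changed (D10 8->7) — executes, giving 2 — identical to its old value.
  H8: a read changed (D10 8->7) — executes, giving -5.
  F11: a read changed (H8 -6->-5) — executes, giving -5.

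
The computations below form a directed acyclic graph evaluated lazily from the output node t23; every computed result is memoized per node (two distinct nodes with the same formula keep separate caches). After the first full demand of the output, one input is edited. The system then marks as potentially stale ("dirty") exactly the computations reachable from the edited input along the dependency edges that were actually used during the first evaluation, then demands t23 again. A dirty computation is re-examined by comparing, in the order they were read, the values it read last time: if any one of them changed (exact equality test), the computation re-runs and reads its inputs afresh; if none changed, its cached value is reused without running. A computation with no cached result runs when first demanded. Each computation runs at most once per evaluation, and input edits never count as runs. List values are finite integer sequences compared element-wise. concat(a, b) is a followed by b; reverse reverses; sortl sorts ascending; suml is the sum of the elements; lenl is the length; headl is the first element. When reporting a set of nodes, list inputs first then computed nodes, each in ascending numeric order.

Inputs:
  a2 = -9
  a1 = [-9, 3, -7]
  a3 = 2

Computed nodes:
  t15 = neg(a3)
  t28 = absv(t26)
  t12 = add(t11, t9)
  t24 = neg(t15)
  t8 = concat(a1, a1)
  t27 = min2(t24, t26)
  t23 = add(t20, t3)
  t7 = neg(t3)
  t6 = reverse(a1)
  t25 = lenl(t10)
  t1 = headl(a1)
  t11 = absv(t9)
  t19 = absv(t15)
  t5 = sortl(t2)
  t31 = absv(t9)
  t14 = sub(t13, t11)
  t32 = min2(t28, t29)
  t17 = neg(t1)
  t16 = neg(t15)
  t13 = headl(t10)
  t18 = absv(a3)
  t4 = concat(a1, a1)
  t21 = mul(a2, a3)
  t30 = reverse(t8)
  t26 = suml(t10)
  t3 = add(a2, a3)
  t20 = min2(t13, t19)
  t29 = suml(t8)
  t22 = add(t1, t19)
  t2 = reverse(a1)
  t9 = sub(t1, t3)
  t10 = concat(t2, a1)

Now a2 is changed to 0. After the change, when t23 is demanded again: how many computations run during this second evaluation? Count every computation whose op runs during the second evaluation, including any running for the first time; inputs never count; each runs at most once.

2 computations run: t3, t23.

First demand of the output computes:
  t2 = reverse([-9, 3, -7]) = [-7, 3, -9]
  t3 = add(-9, 2) = -7
  t10 = concat([-7, 3, -9], [-9, 3, -7]) = [-7, 3, -9, -9, 3, -7]
  t13 = headl([-7, 3, -9, -9, 3, -7]) = -7
  t15 = neg(2) = -2
  t19 = absv(-2) = 2
  t20 = min2(-7, 2) = -7
  t23 = add(-7, -7) = -14

After the edit, cleaning proceeds:
  t3: a read changed (a2 -9->0) — executes, giving 2.
  t23: a read changed (t3 -7->2) — executes, giving -5.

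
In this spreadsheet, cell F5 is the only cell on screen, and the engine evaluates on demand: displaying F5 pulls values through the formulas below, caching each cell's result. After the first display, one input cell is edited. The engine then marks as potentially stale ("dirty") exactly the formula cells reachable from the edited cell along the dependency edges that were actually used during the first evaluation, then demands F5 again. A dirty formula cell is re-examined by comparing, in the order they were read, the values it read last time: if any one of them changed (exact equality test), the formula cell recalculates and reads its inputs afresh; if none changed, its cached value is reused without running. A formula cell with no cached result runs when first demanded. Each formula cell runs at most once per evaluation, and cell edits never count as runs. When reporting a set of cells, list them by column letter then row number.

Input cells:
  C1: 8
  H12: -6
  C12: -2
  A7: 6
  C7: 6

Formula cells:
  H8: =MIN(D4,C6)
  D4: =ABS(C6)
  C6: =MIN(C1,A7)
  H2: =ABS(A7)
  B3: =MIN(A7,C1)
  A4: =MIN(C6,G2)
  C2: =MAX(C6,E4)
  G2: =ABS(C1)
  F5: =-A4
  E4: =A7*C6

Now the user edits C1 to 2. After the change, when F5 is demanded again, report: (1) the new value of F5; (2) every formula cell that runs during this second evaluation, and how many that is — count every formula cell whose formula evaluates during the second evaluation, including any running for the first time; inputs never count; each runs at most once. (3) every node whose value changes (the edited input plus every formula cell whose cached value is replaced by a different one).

F5 now evaluates to -2.
Run set: A4, C6, F5, G2 (4 run).
Changed values: A4, C1, C6, F5, G2.

Initial pass — values computed on the first demand:
  C6 = MIN(8, 6) = 6
  G2 = ABS(8) = 8
  A4 = MIN(6, 8) = 6
  F5 = -(6) = -6

Second demand — change propagation:
  C6: re-runs because C1 8->2; new result 2.
  G2: re-runs because C1 8->2; new result 2.
  A4: re-runs because C6 6->2; G2 8->2; new result 2.
  F5: re-runs because A4 6->2; new result -2.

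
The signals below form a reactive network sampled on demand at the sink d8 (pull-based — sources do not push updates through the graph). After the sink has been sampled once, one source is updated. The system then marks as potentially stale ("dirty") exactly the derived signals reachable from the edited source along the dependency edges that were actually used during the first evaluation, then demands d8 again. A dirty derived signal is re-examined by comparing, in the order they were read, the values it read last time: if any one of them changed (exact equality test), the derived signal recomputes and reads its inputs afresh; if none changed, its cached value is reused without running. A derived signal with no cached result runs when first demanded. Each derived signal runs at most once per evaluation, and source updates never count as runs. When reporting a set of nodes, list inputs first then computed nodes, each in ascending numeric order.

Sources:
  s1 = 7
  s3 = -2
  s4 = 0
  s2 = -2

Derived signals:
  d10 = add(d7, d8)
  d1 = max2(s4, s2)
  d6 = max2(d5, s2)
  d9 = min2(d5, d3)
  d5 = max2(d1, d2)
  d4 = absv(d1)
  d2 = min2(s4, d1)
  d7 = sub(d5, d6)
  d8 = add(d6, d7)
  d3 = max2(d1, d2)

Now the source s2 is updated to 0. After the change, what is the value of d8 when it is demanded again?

Initial pass — values computed on the first demand:
  d1 = max2(0, -2) = 0
  d2 = min2(0, 0) = 0
  d5 = max2(0, 0) = 0
  d6 = max2(0, -2) = 0
  d7 = sub(0, 0) = 0
  d8 = add(0, 0) = 0

Second demand — change propagation:
  d1: re-runs because s2 -2->0; new result 0 (unchanged).
  d2: re-examined; everything it read last time is the same (s4 unchanged, d1 unchanged) — cache 0 kept, no run.
  d5: re-examined; everything it read last time is the same (d1 unchanged, d2 unchanged) — cache 0 kept, no run.
  d6: re-runs because s2 -2->0; new result 0 (unchanged).
  d7: re-examined; everything it read last time is the same (d5 unchanged, d6 unchanged) — cache 0 kept, no run.
  d8: re-examined; everything it read last time is the same (d6 unchanged, d7 unchanged) — cache 0 kept, no run.

The important point: at d2 every value read last time is unchanged, so the dirty flag clears without a run.

d8 now evaluates to 0.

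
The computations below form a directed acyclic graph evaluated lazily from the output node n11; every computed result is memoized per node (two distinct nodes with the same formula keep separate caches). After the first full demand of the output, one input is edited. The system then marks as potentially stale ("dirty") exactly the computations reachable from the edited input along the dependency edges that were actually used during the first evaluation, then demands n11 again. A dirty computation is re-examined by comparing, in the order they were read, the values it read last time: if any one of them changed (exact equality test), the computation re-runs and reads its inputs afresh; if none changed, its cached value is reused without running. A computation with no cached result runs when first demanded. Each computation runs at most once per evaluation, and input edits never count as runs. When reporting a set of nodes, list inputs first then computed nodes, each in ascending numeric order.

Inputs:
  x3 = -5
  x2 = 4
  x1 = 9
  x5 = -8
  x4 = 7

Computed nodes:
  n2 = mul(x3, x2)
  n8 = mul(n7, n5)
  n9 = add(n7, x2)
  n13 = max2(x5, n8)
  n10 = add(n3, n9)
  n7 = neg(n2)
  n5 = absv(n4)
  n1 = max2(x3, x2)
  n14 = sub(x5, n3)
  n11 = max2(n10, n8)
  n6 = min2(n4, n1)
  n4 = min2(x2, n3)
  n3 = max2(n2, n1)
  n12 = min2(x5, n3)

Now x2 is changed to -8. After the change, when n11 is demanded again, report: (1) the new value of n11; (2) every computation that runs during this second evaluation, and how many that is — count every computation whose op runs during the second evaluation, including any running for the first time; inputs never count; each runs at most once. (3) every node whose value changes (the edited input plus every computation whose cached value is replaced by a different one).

First demand of the output computes:
  n1 = max2(-5, 4) = 4
  n2 = mul(-5, 4) = -20
  n3 = max2(-20, 4) = 4
  n4 = min2(4, 4) = 4
  n5 = absv(4) = 4
  n7 = neg(-20) = 20
  n8 = mul(20, 4) = 80
  n9 = add(20, 4) = 24
  n10 = add(4, 24) = 28
  n11 = max2(28, 80) = 80

After the edit, cleaning proceeds:
  n1: a read changed (x2 4->-8) — executes, giving -5.
  n2: a read changed (x2 4->-8) — executes, giving 40.
  n3: a read changed (n2 -20->40; n1 4->-5) — executes, giving 40.
  n4: a read changed (x2 4->-8; n3 4->40) — executes, giving -8.
  n5: a read changed (n4 4->-8) — executes, giving 8.
  n7: a read changed (n2 -20->40) — executes, giving -40.
  n8: a read changed (n7 20->-40; n5 4->8) — executes, giving -320.
  n9: a read changed (n7 20->-40; x2 4->-8) — executes, giving -48.
  n10: a read changed (n3 4->40; n9 24->-48) — executes, giving -8.
  n11: a read changed (n10 28->-8; n8 80->-320) — executes, giving -8.

Demanding n11 again yields -8.
10 computations run: n1, n2, n3, n4, n5, n7, n8, n9, n10, n11.
The nodes whose values change: x2, n1, n2, n3, n4, n5, n7, n8, n9, n10, n11.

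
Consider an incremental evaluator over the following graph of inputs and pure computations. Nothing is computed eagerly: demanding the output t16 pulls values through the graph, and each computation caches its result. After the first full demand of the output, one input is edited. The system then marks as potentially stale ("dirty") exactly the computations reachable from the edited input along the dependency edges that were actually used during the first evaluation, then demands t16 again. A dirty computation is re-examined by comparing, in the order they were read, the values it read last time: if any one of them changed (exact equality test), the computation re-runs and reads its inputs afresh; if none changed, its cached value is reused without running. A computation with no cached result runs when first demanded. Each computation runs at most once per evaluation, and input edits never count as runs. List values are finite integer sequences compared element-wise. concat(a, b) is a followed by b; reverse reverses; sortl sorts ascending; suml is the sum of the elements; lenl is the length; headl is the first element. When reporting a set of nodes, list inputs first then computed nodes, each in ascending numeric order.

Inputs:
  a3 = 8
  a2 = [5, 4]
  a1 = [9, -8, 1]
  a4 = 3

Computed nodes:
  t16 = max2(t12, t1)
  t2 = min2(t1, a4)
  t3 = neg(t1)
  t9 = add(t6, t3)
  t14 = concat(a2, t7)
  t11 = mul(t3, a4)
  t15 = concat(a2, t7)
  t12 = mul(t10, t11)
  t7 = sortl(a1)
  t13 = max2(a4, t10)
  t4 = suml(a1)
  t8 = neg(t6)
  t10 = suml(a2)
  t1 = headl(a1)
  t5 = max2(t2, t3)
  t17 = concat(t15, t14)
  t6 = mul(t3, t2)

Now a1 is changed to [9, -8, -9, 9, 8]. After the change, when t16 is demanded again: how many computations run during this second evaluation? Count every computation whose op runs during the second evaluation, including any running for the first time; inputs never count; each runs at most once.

Initial pass — values computed on the first demand:
  t1 = headl([9, -8, 1]) = 9
  t3 = neg(9) = -9
  t10 = suml([5, 4]) = 9
  t11 = mul(-9, 3) = -27
  t12 = mul(9, -27) = -243
  t16 = max2(-243, 9) = 9

Second demand — change propagation:
  t1: re-runs because a1 [9, -8, 1]->[9, -8, -9, 9, 8]; new result 9 (unchanged).
  t3: re-examined; everything it read last time is the same (t1 unchanged) — cache -9 kept, no run.
  t11: re-examined; everything it read last time is the same (t3 unchanged, a4 unchanged) — cache -27 kept, no run.
  t12: re-examined; everything it read last time is the same (t10 unchanged, t11 unchanged) — cache -243 kept, no run.
  t16: re-examined; everything it read last time is the same (t12 unchanged, t1 unchanged) — cache 9 kept, no run.

The important point: t1 recomputes to an identical value, and the output ends up unchanged.

Run set: t1 (1 run).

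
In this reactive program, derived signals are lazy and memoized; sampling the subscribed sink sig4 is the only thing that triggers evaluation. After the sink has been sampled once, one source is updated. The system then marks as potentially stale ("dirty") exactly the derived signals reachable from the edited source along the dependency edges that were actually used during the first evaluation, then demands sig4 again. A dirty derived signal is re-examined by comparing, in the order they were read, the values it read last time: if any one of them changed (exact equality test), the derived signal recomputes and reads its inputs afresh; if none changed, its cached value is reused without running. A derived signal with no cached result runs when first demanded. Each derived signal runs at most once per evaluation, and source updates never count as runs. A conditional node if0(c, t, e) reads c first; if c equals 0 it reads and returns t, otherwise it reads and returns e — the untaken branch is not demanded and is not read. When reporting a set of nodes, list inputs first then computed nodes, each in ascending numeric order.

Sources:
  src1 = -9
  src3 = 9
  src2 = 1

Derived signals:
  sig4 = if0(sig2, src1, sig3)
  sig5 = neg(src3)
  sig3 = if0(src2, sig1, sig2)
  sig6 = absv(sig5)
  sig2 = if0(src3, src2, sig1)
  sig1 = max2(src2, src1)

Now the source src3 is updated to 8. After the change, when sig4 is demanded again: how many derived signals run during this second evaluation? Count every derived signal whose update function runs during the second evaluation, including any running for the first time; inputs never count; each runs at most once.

1 derived signals run: sig2.
Note the absorption at sig2: it re-runs yet its value is the same, leaving the output's value untouched.

First demand of the output computes:
  sig1 = max2(1, -9) = 1
  sig2 = if0(src3=9 -> else branch sig1) = 1
  sig3 = if0(src2=1 -> else branch sig2) = 1
  sig4 = if0(sig2=1 -> else branch sig3) = 1

After the edit, cleaning proceeds:
  sig2: a read changed (src3 9->8) — executes, giving 1 — identical to its old value.
  sig3: dirty, but its reads are unchanged (src2 unchanged, sig2 unchanged); cached 1 stands.
  sig4: dirty, but its reads are unchanged (sig2 unchanged, sig3 unchanged); cached 1 stands.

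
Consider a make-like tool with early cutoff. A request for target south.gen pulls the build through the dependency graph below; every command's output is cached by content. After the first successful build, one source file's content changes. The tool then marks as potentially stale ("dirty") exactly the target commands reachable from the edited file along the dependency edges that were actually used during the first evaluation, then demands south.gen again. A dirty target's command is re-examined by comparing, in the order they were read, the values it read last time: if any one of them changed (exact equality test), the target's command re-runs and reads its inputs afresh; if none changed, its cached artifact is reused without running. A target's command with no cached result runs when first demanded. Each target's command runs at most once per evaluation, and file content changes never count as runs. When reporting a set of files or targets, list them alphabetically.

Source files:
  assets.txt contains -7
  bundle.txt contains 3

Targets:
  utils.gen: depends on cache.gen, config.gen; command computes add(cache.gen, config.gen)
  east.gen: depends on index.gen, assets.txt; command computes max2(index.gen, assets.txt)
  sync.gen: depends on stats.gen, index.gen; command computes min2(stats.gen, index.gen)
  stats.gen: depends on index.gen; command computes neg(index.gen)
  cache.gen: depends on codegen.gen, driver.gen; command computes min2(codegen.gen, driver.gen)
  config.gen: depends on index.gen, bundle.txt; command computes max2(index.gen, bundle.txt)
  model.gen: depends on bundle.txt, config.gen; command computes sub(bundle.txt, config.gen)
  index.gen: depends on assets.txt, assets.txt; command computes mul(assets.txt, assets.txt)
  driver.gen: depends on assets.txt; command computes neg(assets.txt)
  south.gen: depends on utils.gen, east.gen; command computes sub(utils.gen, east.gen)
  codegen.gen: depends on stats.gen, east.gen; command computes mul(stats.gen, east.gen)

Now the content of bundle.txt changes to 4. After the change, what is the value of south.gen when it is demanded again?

First demand of the output computes:
  driver.gen = neg(-7) = 7
  index.gen = mul(-7, -7) = 49
  config.gen = max2(49, 3) = 49
  east.gen = max2(49, -7) = 49
  stats.gen = neg(49) = -49
  codegen.gen = mul(-49, 49) = -2401
  cache.gen = min2(-2401, 7) = -2401
  utils.gen = add(-2401, 49) = -2352
  south.gen = sub(-2352, 49) = -2401

After the edit, cleaning proceeds:
  config.gen: a read changed (bundle.txt 3->4) — executes, giving 49 — identical to its old value.
  utils.gen: dirty, but its reads are unchanged (cache.gen unchanged, config.gen unchanged); cached -2352 stands.
  south.gen: dirty, but its reads are unchanged (utils.gen unchanged, east.gen unchanged); cached -2401 stands.

Note the absorption at config.gen: it re-runs yet its value is the same, leaving the output's value untouched.

Demanding south.gen again yields -2401.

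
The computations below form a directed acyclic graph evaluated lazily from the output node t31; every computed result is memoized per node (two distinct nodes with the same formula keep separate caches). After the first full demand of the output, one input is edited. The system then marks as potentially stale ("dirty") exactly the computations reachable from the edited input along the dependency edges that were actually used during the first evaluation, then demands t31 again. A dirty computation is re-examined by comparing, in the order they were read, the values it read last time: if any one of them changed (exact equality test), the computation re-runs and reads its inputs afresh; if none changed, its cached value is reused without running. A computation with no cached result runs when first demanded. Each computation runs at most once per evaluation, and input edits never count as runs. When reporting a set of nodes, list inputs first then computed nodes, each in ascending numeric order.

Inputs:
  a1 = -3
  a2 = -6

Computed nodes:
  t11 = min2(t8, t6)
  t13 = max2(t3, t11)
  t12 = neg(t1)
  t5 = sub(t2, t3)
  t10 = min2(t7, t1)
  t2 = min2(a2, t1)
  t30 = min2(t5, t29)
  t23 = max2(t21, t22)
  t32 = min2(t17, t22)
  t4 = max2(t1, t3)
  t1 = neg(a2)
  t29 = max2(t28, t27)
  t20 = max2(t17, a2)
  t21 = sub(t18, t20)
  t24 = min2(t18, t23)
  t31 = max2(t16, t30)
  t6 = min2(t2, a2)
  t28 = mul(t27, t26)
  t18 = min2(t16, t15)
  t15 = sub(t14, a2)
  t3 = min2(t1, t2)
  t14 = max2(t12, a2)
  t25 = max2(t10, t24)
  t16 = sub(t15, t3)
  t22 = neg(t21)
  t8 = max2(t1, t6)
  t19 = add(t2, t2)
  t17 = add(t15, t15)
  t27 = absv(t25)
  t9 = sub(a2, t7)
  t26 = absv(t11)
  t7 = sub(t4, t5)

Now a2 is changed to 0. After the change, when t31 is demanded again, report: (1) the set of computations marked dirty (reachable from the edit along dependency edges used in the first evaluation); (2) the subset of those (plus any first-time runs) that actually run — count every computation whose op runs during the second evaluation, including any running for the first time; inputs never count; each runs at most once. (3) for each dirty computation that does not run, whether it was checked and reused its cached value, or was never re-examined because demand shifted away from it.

The edit dirties: t1, t2, t3, t4, t5, t6, t7, t8, t10, t11, t12, t14, t15, t16, t17, t18, t20, t21, t22, t23, t24, t25, t26, t27, t28, t29, t30, t31.
23 computations run: t1, t2, t3, t4, t5, t6, t7, t8, t10, t11, t12, t14, t15, t16, t18, t20, t25, t26, t27, t28, t29, t30, t31.
Cache hits after checking: t17, t21, t22, t23, t24.
Note where the cutoff bites: t17 is checked, finds nothing changed, and keeps its cache.

First demand of the output computes:
  t1 = neg(-6) = 6
  t2 = min2(-6, 6) = -6
  t3 = min2(6, -6) = -6
  t4 = max2(6, -6) = 6
  t5 = sub(-6, -6) = 0
  t6 = min2(-6, -6) = -6
  t7 = sub(6, 0) = 6
  t8 = max2(6, -6) = 6
  t10 = min2(6, 6) = 6
  t11 = min2(6, -6) = -6
  t12 = neg(6) = -6
  t14 = max2(-6, -6) = -6
  t15 = sub(-6, -6) = 0
  t16 = sub(0, -6) = 6
  t17 = add(0, 0) = 0
  t18 = min2(6, 0) = 0
  t20 = max2(0, -6) = 0
  t21 = sub(0, 0) = 0
  t22 = neg(0) = 0
  t23 = max2(0, 0) = 0
  t24 = min2(0, 0) = 0
  t25 = max2(6, 0) = 6
  t26 = absv(-6) = 6
  t27 = absv(6) = 6
  t28 = mul(6, 6) = 36
  t29 = max2(36, 6) = 36
  t30 = min2(0, 36) = 0
  t31 = max2(6, 0) = 6

After the edit, cleaning proceeds:
  t1: a read changed (a2 -6->0) — executes, giving 0.
  t2: a read changed (a2 -6->0; t1 6->0) — executes, giving 0.
  t3: a read changed (t1 6->0; t2 -6->0) — executes, giving 0.
  t4: a read changed (t1 6->0; t3 -6->0) — executes, giving 0.
  t5: a read changed (t2 -6->0; t3 -6->0) — executes, giving 0 — identical to its old value.
  t6: a read changed (t2 -6->0; a2 -6->0) — executes, giving 0.
  t7: a read changed (t4 6->0) — executes, giving 0.
  t8: a read changed (t1 6->0; t6 -6->0) — executes, giving 0.
  t10: a read changed (t7 6->0; t1 6->0) — executes, giving 0.
  t11: a read changed (t8 6->0; t6 -6->0) — executes, giving 0.
  t12: a read changed (t1 6->0) — executes, giving 0.
  t14: a read changed (t12 -6->0; a2 -6->0) — executes, giving 0.
  t15: a read changed (t14 -6->0; a2 -6->0) — executes, giving 0 — identical to its old value.
  t16: a read changed (t3 -6->0) — executes, giving 0.
  t17: dirty, but its reads are unchanged (t15 unchanged, t15 unchanged); cached 0 stands.
  t18: a read changed (t16 6->0) — executes, giving 0 — identical to its old value.
  t20: a read changed (a2 -6->0) — executes, giving 0 — identical to its old value.
  t21: dirty, but its reads are unchanged (t18 unchanged, t20 unchanged); cached 0 stands.
  t22: dirty, but its reads are unchanged (t21 unchanged); cached 0 stands.
  t23: dirty, but its reads are unchanged (t21 unchanged, t22 unchanged); cached 0 stands.
  t24: dirty, but its reads are unchanged (t18 unchanged, t23 unchanged); cached 0 stands.
  t25: a read changed (t10 6->0) — executes, giving 0.
  t26: a read changed (t11 -6->0) — executes, giving 0.
  t27: a read changed (t25 6->0) — executes, giving 0.
  t28: a read changed (t27 6->0; t26 6->0) — executes, giving 0.
  t29: a read changed (t28 36->0; t27 6->0) — executes, giving 0.
  t30: a read changed (t29 36->0) — executes, giving 0 — identical to its old value.
  t31: a read changed (t16 6->0) — executes, giving 0.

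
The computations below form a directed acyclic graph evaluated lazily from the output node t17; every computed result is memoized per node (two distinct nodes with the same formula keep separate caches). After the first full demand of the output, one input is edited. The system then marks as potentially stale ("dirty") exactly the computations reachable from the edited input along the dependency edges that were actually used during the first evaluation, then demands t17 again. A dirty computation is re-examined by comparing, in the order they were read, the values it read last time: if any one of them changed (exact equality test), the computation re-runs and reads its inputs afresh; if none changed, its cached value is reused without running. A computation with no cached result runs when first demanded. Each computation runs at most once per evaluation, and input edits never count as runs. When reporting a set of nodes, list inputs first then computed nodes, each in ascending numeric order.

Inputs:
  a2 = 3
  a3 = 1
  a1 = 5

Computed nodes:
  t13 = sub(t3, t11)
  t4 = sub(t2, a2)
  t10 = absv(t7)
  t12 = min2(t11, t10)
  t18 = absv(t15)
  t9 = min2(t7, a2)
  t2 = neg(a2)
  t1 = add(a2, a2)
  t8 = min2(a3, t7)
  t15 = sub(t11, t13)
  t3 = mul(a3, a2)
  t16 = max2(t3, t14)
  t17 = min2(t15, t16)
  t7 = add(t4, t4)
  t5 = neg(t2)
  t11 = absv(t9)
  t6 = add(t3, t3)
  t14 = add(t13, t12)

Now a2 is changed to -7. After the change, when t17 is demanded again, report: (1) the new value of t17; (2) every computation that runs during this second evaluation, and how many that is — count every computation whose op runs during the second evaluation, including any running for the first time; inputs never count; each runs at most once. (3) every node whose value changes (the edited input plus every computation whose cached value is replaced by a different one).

First demand of the output computes:
  t2 = neg(3) = -3
  t3 = mul(1, 3) = 3
  t4 = sub(-3, 3) = -6
  t7 = add(-6, -6) = -12
  t9 = min2(-12, 3) = -12
  t10 = absv(-12) = 12
  t11 = absv(-12) = 12
  t12 = min2(12, 12) = 12
  t13 = sub(3, 12) = -9
  t14 = add(-9, 12) = 3
  t15 = sub(12, -9) = 21
  t16 = max2(3, 3) = 3
  t17 = min2(21, 3) = 3

After the edit, cleaning proceeds:
  t2: a read changed (a2 3->-7) — executes, giving 7.
  t3: a read changed (a2 3->-7) — executes, giving -7.
  t4: a read changed (t2 -3->7; a2 3->-7) — executes, giving 14.
  t7: a read changed (t4 -6->14; t4 -6->14) — executes, giving 28.
  t9: a read changed (t7 -12->28; a2 3->-7) — executes, giving -7.
  t10: a read changed (t7 -12->28) — executes, giving 28.
  t11: a read changed (t9 -12->-7) — executes, giving 7.
  t12: a read changed (t11 12->7; t10 12->28) — executes, giving 7.
  t13: a read changed (t3 3->-7; t11 12->7) — executes, giving -14.
  t14: a read changed (t13 -9->-14; t12 12->7) — executes, giving -7.
  t15: a read changed (t11 12->7; t13 -9->-14) — executes, giving 21 — identical to its old value.
  t16: a read changed (t3 3->-7; t14 3->-7) — executes, giving -7.
  t17: a read changed (t16 3->-7) — executes, giving -7.

Demanding t17 again yields -7.
13 computations run: t2, t3, t4, t7, t9, t10, t11, t12, t13, t14, t15, t16, t17.
The nodes whose values change: a2, t2, t3, t4, t7, t9, t10, t11, t12, t13, t14, t16, t17.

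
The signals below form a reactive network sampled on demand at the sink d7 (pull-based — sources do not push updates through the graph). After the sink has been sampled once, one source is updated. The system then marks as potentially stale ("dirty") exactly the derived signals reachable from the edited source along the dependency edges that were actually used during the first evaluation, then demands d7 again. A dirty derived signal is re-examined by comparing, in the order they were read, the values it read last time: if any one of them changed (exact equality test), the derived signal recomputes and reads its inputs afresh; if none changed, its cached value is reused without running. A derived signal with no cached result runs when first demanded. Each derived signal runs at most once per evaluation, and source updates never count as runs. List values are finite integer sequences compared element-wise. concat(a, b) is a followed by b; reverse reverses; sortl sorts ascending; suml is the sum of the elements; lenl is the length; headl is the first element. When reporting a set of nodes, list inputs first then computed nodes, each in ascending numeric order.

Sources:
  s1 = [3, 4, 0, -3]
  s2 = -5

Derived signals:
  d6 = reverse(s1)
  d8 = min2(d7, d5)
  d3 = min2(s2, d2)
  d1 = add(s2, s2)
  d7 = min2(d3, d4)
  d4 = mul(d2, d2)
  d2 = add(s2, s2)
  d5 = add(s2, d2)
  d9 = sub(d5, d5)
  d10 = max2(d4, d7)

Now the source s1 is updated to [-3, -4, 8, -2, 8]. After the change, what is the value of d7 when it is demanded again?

d7 now evaluates to -10.
The important point: nothing the output needs ever reads s1, so the edit is invisible to it.

Initial pass — values computed on the first demand:
  d2 = add(-5, -5) = -10
  d3 = min2(-5, -10) = -10
  d4 = mul(-10, -10) = 100
  d7 = min2(-10, 100) = -10

Second demand — change propagation:
  no demanded computation ever read s1, so the edit dirties nothing and nothing runs.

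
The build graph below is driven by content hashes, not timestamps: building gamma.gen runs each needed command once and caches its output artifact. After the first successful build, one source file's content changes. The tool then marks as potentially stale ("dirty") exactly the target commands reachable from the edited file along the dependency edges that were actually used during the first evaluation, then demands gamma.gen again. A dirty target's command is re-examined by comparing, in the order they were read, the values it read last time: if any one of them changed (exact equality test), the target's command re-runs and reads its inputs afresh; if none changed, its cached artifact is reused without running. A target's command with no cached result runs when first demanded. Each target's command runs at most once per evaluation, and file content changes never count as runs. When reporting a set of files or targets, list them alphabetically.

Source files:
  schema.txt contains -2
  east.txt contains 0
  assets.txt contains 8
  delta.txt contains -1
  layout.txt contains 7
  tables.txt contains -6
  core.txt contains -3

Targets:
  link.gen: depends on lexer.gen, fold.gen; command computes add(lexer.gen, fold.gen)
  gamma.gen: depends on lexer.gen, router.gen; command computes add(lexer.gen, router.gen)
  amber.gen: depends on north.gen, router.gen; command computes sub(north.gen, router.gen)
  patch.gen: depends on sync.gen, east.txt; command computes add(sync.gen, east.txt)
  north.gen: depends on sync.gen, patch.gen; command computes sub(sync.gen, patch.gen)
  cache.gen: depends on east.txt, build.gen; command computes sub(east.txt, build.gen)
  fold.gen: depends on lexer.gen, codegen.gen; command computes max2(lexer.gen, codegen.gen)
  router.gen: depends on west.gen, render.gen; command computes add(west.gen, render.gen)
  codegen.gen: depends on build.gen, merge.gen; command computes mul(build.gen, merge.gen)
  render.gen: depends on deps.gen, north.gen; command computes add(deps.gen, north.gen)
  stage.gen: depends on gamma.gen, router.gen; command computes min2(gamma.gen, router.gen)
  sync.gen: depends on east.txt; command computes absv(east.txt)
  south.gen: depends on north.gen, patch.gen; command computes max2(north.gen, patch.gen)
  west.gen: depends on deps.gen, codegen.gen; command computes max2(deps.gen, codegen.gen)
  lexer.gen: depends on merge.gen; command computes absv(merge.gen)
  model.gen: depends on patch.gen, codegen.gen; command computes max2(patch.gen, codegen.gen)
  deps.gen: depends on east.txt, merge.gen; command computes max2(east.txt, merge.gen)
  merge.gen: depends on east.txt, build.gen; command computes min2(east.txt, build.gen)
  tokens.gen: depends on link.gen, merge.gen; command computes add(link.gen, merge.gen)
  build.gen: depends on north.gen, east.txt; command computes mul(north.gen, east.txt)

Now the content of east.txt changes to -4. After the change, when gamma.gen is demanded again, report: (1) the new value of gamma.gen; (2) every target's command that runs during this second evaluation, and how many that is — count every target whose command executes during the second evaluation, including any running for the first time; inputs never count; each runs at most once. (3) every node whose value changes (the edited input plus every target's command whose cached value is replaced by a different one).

gamma.gen now evaluates to 272.
Run set: build.gen, codegen.gen, deps.gen, gamma.gen, lexer.gen, merge.gen, north.gen, patch.gen, render.gen, router.gen, sync.gen, west.gen (12 run).
Changed values: build.gen, codegen.gen, deps.gen, east.txt, gamma.gen, lexer.gen, merge.gen, north.gen, router.gen, sync.gen, west.gen.

Initial pass — values computed on the first demand:
  sync.gen = absv(0) = 0
  patch.gen = add(0, 0) = 0
  north.gen = sub(0, 0) = 0
  build.gen = mul(0, 0) = 0
  merge.gen = min2(0, 0) = 0
  codegen.gen = mul(0, 0) = 0
  deps.gen = max2(0, 0) = 0
  lexer.gen = absv(0) = 0
  render.gen = add(0, 0) = 0
  west.gen = max2(0, 0) = 0
  router.gen = add(0, 0) = 0
  gamma.gen = add(0, 0) = 0

Second demand — change propagation:
  sync.gen: re-runs because east.txt 0->-4; new result 4.
  patch.gen: re-runs because sync.gen 0->4; east.txt 0->-4; new result 0 (unchanged).
  north.gen: re-runs because sync.gen 0->4; new result 4.
  build.gen: re-runs because north.gen 0->4; east.txt 0->-4; new result -16.
  merge.gen: re-runs because east.txt 0->-4; build.gen 0->-16; new result -16.
  codegen.gen: re-runs because build.gen 0->-16; merge.gen 0->-16; new result 256.
  deps.gen: re-runs because east.txt 0->-4; merge.gen 0->-16; new result -4.
  lexer.gen: re-runs because merge.gen 0->-16; new result 16.
  render.gen: re-runs because deps.gen 0->-4; north.gen 0->4; new result 0 (unchanged).
  west.gen: re-runs because deps.gen 0->-4; codegen.gen 0->256; new result 256.
  router.gen: re-runs because west.gen 0->256; new result 256.
  gamma.gen: re-runs because lexer.gen 0->16; router.gen 0->256; new result 272.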